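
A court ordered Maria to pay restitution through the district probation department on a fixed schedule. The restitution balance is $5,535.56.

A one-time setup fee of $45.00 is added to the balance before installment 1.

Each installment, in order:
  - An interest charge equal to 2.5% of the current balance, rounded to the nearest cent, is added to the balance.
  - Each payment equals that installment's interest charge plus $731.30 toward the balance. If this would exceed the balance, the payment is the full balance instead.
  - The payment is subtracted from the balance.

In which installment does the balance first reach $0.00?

8

Installment 1: opening $5,580.56; interest $139.51 → $5,720.07; payment $870.81; balance $4,849.26
Installment 2: opening $4,849.26; interest $121.23 → $4,970.49; payment $852.53; balance $4,117.96
Installment 3: opening $4,117.96; interest $102.95 → $4,220.91; payment $834.25; balance $3,386.66
Installment 4: opening $3,386.66; interest $84.67 → $3,471.33; payment $815.97; balance $2,655.36
Installment 5: opening $2,655.36; interest $66.38 → $2,721.74; payment $797.68; balance $1,924.06
Installment 6: opening $1,924.06; interest $48.10 → $1,972.16; payment $779.40; balance $1,192.76
Installment 7: opening $1,192.76; interest $29.82 → $1,222.58; payment $761.12; balance $461.46
Installment 8: opening $461.46; interest $11.54 → $473.00; payment $473.00; balance $0.00
Balance reaches $0.00 in installment 8.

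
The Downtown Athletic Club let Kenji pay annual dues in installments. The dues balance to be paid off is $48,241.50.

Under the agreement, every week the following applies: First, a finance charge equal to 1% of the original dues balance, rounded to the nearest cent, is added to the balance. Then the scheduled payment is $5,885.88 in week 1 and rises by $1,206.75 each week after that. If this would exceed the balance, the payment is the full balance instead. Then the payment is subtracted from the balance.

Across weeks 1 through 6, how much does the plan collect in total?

Week 1: $48,241.50 +$482.42 interest = $48,723.92; pay $5,885.88 → $42,838.04
Week 2: $42,838.04 +$482.42 interest = $43,320.46; pay $7,092.63 → $36,227.83
Week 3: $36,227.83 +$482.42 interest = $36,710.25; pay $8,299.38 → $28,410.87
Week 4: $28,410.87 +$482.42 interest = $28,893.29; pay $9,506.13 → $19,387.16
Week 5: $19,387.16 +$482.42 interest = $19,869.58; pay $10,712.88 → $9,156.70
Week 6: $9,156.70 +$482.42 interest = $9,639.12; pay $9,639.12 → $0.00
Total paid: $51,136.02

$51,136.02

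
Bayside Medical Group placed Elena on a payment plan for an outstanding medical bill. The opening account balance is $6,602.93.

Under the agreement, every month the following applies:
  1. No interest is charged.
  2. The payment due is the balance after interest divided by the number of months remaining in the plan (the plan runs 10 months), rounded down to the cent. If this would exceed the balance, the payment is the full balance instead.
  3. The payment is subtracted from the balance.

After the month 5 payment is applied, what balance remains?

Month 1: opening $6,602.93; payment $660.29; balance $5,942.64
Month 2: opening $5,942.64; payment $660.29; balance $5,282.35
Month 3: opening $5,282.35; payment $660.29; balance $4,622.06
Month 4: opening $4,622.06; payment $660.29; balance $3,961.77
Month 5: opening $3,961.77; payment $660.29; balance $3,301.48

$3,301.48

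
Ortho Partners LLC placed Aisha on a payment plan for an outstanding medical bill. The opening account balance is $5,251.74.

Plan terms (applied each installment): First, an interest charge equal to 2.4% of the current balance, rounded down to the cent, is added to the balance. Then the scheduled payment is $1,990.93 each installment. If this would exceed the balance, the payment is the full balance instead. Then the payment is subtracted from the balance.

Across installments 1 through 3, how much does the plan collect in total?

$5,494.51

Installment 1: opening $5,251.74; interest $126.04 → $5,377.78; payment $1,990.93; balance $3,386.85
Installment 2: opening $3,386.85; interest $81.28 → $3,468.13; payment $1,990.93; balance $1,477.20
Installment 3: opening $1,477.20; interest $35.45 → $1,512.65; payment $1,512.65; balance $0.00
Total paid: $5,494.51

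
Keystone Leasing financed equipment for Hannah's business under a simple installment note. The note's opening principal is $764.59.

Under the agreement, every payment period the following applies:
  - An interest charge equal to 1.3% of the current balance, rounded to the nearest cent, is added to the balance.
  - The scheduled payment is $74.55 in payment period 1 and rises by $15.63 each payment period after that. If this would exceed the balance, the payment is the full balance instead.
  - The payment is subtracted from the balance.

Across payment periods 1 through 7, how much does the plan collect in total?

Payment period 1: $764.59 +$9.94 interest = $774.53; pay $74.55 → $699.98
Payment period 2: $699.98 +$9.10 interest = $709.08; pay $90.18 → $618.90
Payment period 3: $618.90 +$8.05 interest = $626.95; pay $105.81 → $521.14
Payment period 4: $521.14 +$6.77 interest = $527.91; pay $121.44 → $406.47
Payment period 5: $406.47 +$5.28 interest = $411.75; pay $137.07 → $274.68
Payment period 6: $274.68 +$3.57 interest = $278.25; pay $152.70 → $125.55
Payment period 7: $125.55 +$1.63 interest = $127.18; pay $127.18 → $0.00
Total paid: $808.93

$808.93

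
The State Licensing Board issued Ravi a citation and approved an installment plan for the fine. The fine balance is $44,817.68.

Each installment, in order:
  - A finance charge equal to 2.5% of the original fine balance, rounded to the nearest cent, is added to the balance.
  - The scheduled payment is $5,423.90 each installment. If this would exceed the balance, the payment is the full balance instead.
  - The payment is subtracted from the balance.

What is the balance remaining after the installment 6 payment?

$18,996.92

Installment 1: opening $44,817.68; interest $1,120.44 → $45,938.12; payment $5,423.90; balance $40,514.22
Installment 2: opening $40,514.22; interest $1,120.44 → $41,634.66; payment $5,423.90; balance $36,210.76
Installment 3: opening $36,210.76; interest $1,120.44 → $37,331.20; payment $5,423.90; balance $31,907.30
Installment 4: opening $31,907.30; interest $1,120.44 → $33,027.74; payment $5,423.90; balance $27,603.84
Installment 5: opening $27,603.84; interest $1,120.44 → $28,724.28; payment $5,423.90; balance $23,300.38
Installment 6: opening $23,300.38; interest $1,120.44 → $24,420.82; payment $5,423.90; balance $18,996.92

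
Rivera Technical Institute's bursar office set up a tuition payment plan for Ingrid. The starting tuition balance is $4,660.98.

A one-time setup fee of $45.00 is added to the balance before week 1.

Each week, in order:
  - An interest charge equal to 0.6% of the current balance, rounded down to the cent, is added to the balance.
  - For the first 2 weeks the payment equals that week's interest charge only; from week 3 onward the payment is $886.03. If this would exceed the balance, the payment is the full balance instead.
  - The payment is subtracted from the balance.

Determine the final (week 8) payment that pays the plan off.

Week 1: $4,705.98 +$28.23 interest = $4,734.21; pay $28.23 → $4,705.98
Week 2: $4,705.98 +$28.23 interest = $4,734.21; pay $28.23 → $4,705.98
Week 3: $4,705.98 +$28.23 interest = $4,734.21; pay $886.03 → $3,848.18
Week 4: $3,848.18 +$23.08 interest = $3,871.26; pay $886.03 → $2,985.23
Week 5: $2,985.23 +$17.91 interest = $3,003.14; pay $886.03 → $2,117.11
Week 6: $2,117.11 +$12.70 interest = $2,129.81; pay $886.03 → $1,243.78
Week 7: $1,243.78 +$7.46 interest = $1,251.24; pay $886.03 → $365.21
Week 8: $365.21 +$2.19 interest = $367.40; pay $367.40 → $0.00

$367.40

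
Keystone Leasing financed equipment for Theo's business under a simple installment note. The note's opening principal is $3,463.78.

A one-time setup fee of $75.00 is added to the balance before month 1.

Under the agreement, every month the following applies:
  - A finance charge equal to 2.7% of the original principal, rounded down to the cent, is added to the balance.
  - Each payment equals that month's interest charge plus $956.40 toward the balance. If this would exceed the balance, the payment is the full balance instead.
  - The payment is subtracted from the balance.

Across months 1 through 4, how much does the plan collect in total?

$3,912.86

Month 1: opening $3,538.78; interest $93.52 → $3,632.30; payment $1,049.92; balance $2,582.38
Month 2: opening $2,582.38; interest $93.52 → $2,675.90; payment $1,049.92; balance $1,625.98
Month 3: opening $1,625.98; interest $93.52 → $1,719.50; payment $1,049.92; balance $669.58
Month 4: opening $669.58; interest $93.52 → $763.10; payment $763.10; balance $0.00
Total paid: $3,912.86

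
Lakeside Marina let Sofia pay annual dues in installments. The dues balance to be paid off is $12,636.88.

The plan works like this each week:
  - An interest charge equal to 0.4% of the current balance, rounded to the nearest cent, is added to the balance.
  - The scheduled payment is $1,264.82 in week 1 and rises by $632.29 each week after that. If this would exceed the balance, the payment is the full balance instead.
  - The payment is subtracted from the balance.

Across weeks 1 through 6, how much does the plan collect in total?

Week 1: $12,636.88 +$50.55 interest = $12,687.43; pay $1,264.82 → $11,422.61
Week 2: $11,422.61 +$45.69 interest = $11,468.30; pay $1,897.11 → $9,571.19
Week 3: $9,571.19 +$38.28 interest = $9,609.47; pay $2,529.40 → $7,080.07
Week 4: $7,080.07 +$28.32 interest = $7,108.39; pay $3,161.69 → $3,946.70
Week 5: $3,946.70 +$15.79 interest = $3,962.49; pay $3,793.98 → $168.51
Week 6: $168.51 +$0.67 interest = $169.18; pay $169.18 → $0.00
Total paid: $12,816.18

$12,816.18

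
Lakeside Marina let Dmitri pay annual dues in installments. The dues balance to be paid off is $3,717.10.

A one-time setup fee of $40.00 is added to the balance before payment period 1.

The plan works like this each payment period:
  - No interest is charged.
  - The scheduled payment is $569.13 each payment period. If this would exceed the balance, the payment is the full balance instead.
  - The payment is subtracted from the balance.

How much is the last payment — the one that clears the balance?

$342.32

# | Opening | Payment | End bal
1 | $3,757.10 | $569.13 | $3,187.97
2 | $3,187.97 | $569.13 | $2,618.84
3 | $2,618.84 | $569.13 | $2,049.71
4 | $2,049.71 | $569.13 | $1,480.58
5 | $1,480.58 | $569.13 | $911.45
6 | $911.45 | $569.13 | $342.32
7 | $342.32 | $342.32 | $0.00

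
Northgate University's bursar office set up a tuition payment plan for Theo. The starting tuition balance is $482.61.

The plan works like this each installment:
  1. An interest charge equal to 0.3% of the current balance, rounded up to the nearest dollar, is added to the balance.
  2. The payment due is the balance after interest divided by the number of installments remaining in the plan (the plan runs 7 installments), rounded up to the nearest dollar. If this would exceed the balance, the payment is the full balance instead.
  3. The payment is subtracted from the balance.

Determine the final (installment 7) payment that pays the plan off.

$70.61

Installment 1: $482.61 +$2.00 interest = $484.61; pay $70.00 → $414.61
Installment 2: $414.61 +$2.00 interest = $416.61; pay $70.00 → $346.61
Installment 3: $346.61 +$2.00 interest = $348.61; pay $70.00 → $278.61
Installment 4: $278.61 +$1.00 interest = $279.61; pay $70.00 → $209.61
Installment 5: $209.61 +$1.00 interest = $210.61; pay $71.00 → $139.61
Installment 6: $139.61 +$1.00 interest = $140.61; pay $71.00 → $69.61
Installment 7: $69.61 +$1.00 interest = $70.61; pay $70.61 → $0.00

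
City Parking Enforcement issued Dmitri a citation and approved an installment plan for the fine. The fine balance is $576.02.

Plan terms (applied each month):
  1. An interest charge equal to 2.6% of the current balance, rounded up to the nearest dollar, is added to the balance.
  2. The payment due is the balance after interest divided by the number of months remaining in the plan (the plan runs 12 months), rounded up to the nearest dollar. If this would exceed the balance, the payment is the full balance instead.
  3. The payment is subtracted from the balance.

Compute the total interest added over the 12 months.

$114.00

Month 1: opening $576.02; interest $15.00 → $591.02; payment $50.00; balance $541.02
Month 2: opening $541.02; interest $15.00 → $556.02; payment $51.00; balance $505.02
Month 3: opening $505.02; interest $14.00 → $519.02; payment $52.00; balance $467.02
Month 4: opening $467.02; interest $13.00 → $480.02; payment $54.00; balance $426.02
Month 5: opening $426.02; interest $12.00 → $438.02; payment $55.00; balance $383.02
Month 6: opening $383.02; interest $10.00 → $393.02; payment $57.00; balance $336.02
Month 7: opening $336.02; interest $9.00 → $345.02; payment $58.00; balance $287.02
Month 8: opening $287.02; interest $8.00 → $295.02; payment $60.00; balance $235.02
Month 9: opening $235.02; interest $7.00 → $242.02; payment $61.00; balance $181.02
Month 10: opening $181.02; interest $5.00 → $186.02; payment $63.00; balance $123.02
Month 11: opening $123.02; interest $4.00 → $127.02; payment $64.00; balance $63.02
Month 12: opening $63.02; interest $2.00 → $65.02; payment $65.02; balance $0.00
Total interest: $15.00 + $15.00 + $14.00 + $13.00 + $12.00 + $10.00 + $9.00 + $8.00 + $7.00 + $5.00 + $4.00 + $2.00 = $114.00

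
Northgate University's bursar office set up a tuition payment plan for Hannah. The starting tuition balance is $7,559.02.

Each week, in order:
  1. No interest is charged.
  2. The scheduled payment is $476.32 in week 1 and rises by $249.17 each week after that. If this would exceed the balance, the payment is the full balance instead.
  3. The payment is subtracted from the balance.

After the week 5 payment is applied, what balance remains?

Week 1: $7,559.02 − $476.32 → $7,082.70
Week 2: $7,082.70 − $725.49 → $6,357.21
Week 3: $6,357.21 − $974.66 → $5,382.55
Week 4: $5,382.55 − $1,223.83 → $4,158.72
Week 5: $4,158.72 − $1,473.00 → $2,685.72

$2,685.72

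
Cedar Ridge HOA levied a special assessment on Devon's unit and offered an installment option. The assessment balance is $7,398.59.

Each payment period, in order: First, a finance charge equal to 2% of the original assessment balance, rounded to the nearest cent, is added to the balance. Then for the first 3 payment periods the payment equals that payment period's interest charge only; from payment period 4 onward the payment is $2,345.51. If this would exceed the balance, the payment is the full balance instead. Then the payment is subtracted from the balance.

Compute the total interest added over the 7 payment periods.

$1,035.79

Payment period 1: opening $7,398.59; interest $147.97 → $7,546.56; payment $147.97; balance $7,398.59
Payment period 2: opening $7,398.59; interest $147.97 → $7,546.56; payment $147.97; balance $7,398.59
Payment period 3: opening $7,398.59; interest $147.97 → $7,546.56; payment $147.97; balance $7,398.59
Payment period 4: opening $7,398.59; interest $147.97 → $7,546.56; payment $2,345.51; balance $5,201.05
Payment period 5: opening $5,201.05; interest $147.97 → $5,349.02; payment $2,345.51; balance $3,003.51
Payment period 6: opening $3,003.51; interest $147.97 → $3,151.48; payment $2,345.51; balance $805.97
Payment period 7: opening $805.97; interest $147.97 → $953.94; payment $953.94; balance $0.00
Total interest: $147.97 + $147.97 + $147.97 + $147.97 + $147.97 + $147.97 + $147.97 = $1,035.79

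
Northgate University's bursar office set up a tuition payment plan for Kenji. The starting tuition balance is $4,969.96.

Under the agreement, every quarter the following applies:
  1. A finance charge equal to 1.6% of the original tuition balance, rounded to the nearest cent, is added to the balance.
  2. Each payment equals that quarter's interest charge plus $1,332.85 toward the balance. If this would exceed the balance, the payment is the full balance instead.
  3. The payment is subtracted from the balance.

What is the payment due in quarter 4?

# | Opening | Interest | Payment | End bal
1 | $4,969.96 | $79.52 | $1,412.37 | $3,637.11
2 | $3,637.11 | $79.52 | $1,412.37 | $2,304.26
3 | $2,304.26 | $79.52 | $1,412.37 | $971.41
4 | $971.41 | $79.52 | $1,050.93 | $0.00

$1,050.93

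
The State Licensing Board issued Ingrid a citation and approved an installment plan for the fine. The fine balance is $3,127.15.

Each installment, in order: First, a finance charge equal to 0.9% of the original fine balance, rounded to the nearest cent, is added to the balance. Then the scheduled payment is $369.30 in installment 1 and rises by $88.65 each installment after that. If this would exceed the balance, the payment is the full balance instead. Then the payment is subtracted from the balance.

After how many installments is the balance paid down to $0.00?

6

Installment 1: $3,127.15 +$28.14 interest = $3,155.29; pay $369.30 → $2,785.99
Installment 2: $2,785.99 +$28.14 interest = $2,814.13; pay $457.95 → $2,356.18
Installment 3: $2,356.18 +$28.14 interest = $2,384.32; pay $546.60 → $1,837.72
Installment 4: $1,837.72 +$28.14 interest = $1,865.86; pay $635.25 → $1,230.61
Installment 5: $1,230.61 +$28.14 interest = $1,258.75; pay $723.90 → $534.85
Installment 6: $534.85 +$28.14 interest = $562.99; pay $562.99 → $0.00
Balance reaches $0.00 in installment 6.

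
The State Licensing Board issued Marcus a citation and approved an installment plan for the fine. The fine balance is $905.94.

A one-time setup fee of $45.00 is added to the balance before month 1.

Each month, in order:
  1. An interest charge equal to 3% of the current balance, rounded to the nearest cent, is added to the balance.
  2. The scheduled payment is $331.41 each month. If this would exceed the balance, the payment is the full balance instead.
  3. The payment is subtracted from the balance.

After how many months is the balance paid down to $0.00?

4

Month 1: opening $950.94; interest $28.53 → $979.47; payment $331.41; balance $648.06
Month 2: opening $648.06; interest $19.44 → $667.50; payment $331.41; balance $336.09
Month 3: opening $336.09; interest $10.08 → $346.17; payment $331.41; balance $14.76
Month 4: opening $14.76; interest $0.44 → $15.20; payment $15.20; balance $0.00
Balance reaches $0.00 in month 4.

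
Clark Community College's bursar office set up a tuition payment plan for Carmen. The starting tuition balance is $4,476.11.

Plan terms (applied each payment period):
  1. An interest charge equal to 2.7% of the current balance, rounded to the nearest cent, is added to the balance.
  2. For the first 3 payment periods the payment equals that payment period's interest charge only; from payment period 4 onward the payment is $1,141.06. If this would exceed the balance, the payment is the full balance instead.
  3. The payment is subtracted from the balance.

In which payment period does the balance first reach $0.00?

8

Payment period 1: opening $4,476.11; interest $120.85 → $4,596.96; payment $120.85; balance $4,476.11
Payment period 2: opening $4,476.11; interest $120.85 → $4,596.96; payment $120.85; balance $4,476.11
Payment period 3: opening $4,476.11; interest $120.85 → $4,596.96; payment $120.85; balance $4,476.11
Payment period 4: opening $4,476.11; interest $120.85 → $4,596.96; payment $1,141.06; balance $3,455.90
Payment period 5: opening $3,455.90; interest $93.31 → $3,549.21; payment $1,141.06; balance $2,408.15
Payment period 6: opening $2,408.15; interest $65.02 → $2,473.17; payment $1,141.06; balance $1,332.11
Payment period 7: opening $1,332.11; interest $35.97 → $1,368.08; payment $1,141.06; balance $227.02
Payment period 8: opening $227.02; interest $6.13 → $233.15; payment $233.15; balance $0.00
Balance reaches $0.00 in payment period 8.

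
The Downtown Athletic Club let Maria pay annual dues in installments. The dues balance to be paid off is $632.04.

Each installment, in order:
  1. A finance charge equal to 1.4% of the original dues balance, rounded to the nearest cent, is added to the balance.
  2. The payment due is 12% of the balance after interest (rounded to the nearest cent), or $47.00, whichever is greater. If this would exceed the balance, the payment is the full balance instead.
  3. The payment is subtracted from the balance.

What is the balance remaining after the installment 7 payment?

$287.90

Installment 1: $632.04 +$8.85 interest = $640.89; pay $76.91 → $563.98
Installment 2: $563.98 +$8.85 interest = $572.83; pay $68.74 → $504.09
Installment 3: $504.09 +$8.85 interest = $512.94; pay $61.55 → $451.39
Installment 4: $451.39 +$8.85 interest = $460.24; pay $55.23 → $405.01
Installment 5: $405.01 +$8.85 interest = $413.86; pay $49.66 → $364.20
Installment 6: $364.20 +$8.85 interest = $373.05; pay $47.00 → $326.05
Installment 7: $326.05 +$8.85 interest = $334.90; pay $47.00 → $287.90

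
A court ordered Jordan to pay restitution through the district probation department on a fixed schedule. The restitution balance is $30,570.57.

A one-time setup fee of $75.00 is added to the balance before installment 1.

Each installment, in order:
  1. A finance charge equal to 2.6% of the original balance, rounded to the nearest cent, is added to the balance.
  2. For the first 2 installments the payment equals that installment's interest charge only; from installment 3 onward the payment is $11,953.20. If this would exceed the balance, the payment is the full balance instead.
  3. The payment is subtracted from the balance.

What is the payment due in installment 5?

$9,123.66

Installment 1: opening $30,645.57; interest $794.83 → $31,440.40; payment $794.83; balance $30,645.57
Installment 2: opening $30,645.57; interest $794.83 → $31,440.40; payment $794.83; balance $30,645.57
Installment 3: opening $30,645.57; interest $794.83 → $31,440.40; payment $11,953.20; balance $19,487.20
Installment 4: opening $19,487.20; interest $794.83 → $20,282.03; payment $11,953.20; balance $8,328.83
Installment 5: opening $8,328.83; interest $794.83 → $9,123.66; payment $9,123.66; balance $0.00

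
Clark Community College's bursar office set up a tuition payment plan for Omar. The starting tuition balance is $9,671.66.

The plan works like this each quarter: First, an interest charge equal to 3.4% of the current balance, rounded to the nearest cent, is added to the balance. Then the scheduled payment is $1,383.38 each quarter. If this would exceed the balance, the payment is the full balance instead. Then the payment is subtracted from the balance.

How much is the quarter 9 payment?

# | Opening | Interest | Payment | End bal
1 | $9,671.66 | $328.84 | $1,383.38 | $8,617.12
2 | $8,617.12 | $292.98 | $1,383.38 | $7,526.72
3 | $7,526.72 | $255.91 | $1,383.38 | $6,399.25
4 | $6,399.25 | $217.57 | $1,383.38 | $5,233.44
5 | $5,233.44 | $177.94 | $1,383.38 | $4,028.00
6 | $4,028.00 | $136.95 | $1,383.38 | $2,781.57
7 | $2,781.57 | $94.57 | $1,383.38 | $1,492.76
8 | $1,492.76 | $50.75 | $1,383.38 | $160.13
9 | $160.13 | $5.44 | $165.57 | $0.00

$165.57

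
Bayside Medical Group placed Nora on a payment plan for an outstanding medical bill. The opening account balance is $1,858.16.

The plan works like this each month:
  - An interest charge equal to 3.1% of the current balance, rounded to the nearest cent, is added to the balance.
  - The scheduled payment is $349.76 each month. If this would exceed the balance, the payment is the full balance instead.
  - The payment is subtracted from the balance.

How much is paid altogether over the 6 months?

Month 1: $1,858.16 +$57.60 interest = $1,915.76; pay $349.76 → $1,566.00
Month 2: $1,566.00 +$48.55 interest = $1,614.55; pay $349.76 → $1,264.79
Month 3: $1,264.79 +$39.21 interest = $1,304.00; pay $349.76 → $954.24
Month 4: $954.24 +$29.58 interest = $983.82; pay $349.76 → $634.06
Month 5: $634.06 +$19.66 interest = $653.72; pay $349.76 → $303.96
Month 6: $303.96 +$9.42 interest = $313.38; pay $313.38 → $0.00
Total paid: $2,062.18

$2,062.18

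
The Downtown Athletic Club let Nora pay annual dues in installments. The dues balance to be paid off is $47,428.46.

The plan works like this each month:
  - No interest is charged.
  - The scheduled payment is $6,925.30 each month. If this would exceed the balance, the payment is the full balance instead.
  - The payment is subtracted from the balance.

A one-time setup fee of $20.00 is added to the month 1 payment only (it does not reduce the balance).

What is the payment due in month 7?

# | Opening | Payment | Fee | End bal
1 | $47,428.46 | $6,925.30 | $20.00 | $40,503.16
2 | $40,503.16 | $6,925.30 | — | $33,577.86
3 | $33,577.86 | $6,925.30 | — | $26,652.56
4 | $26,652.56 | $6,925.30 | — | $19,727.26
5 | $19,727.26 | $6,925.30 | — | $12,801.96
6 | $12,801.96 | $6,925.30 | — | $5,876.66
7 | $5,876.66 | $5,876.66 | — | $0.00

$5,876.66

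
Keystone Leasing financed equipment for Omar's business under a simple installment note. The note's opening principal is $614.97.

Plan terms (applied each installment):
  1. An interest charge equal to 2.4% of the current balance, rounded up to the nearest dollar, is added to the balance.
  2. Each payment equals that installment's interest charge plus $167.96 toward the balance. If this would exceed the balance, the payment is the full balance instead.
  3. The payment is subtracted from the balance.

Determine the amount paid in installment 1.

Installment 1: opening $614.97; interest $15.00 → $629.97; payment $182.96; balance $447.01

$182.96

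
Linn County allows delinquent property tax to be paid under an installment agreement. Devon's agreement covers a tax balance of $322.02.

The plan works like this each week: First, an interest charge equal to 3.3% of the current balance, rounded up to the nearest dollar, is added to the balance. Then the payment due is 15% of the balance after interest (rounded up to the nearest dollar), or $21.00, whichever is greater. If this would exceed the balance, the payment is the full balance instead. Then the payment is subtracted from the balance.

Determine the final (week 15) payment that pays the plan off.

Week 1: $322.02 +$11.00 interest = $333.02; pay $50.00 → $283.02
Week 2: $283.02 +$10.00 interest = $293.02; pay $44.00 → $249.02
Week 3: $249.02 +$9.00 interest = $258.02; pay $39.00 → $219.02
Week 4: $219.02 +$8.00 interest = $227.02; pay $35.00 → $192.02
Week 5: $192.02 +$7.00 interest = $199.02; pay $30.00 → $169.02
Week 6: $169.02 +$6.00 interest = $175.02; pay $27.00 → $148.02
Week 7: $148.02 +$5.00 interest = $153.02; pay $23.00 → $130.02
Week 8: $130.02 +$5.00 interest = $135.02; pay $21.00 → $114.02
Week 9: $114.02 +$4.00 interest = $118.02; pay $21.00 → $97.02
Week 10: $97.02 +$4.00 interest = $101.02; pay $21.00 → $80.02
Week 11: $80.02 +$3.00 interest = $83.02; pay $21.00 → $62.02
Week 12: $62.02 +$3.00 interest = $65.02; pay $21.00 → $44.02
Week 13: $44.02 +$2.00 interest = $46.02; pay $21.00 → $25.02
Week 14: $25.02 +$1.00 interest = $26.02; pay $21.00 → $5.02
Week 15: $5.02 +$1.00 interest = $6.02; pay $6.02 → $0.00

$6.02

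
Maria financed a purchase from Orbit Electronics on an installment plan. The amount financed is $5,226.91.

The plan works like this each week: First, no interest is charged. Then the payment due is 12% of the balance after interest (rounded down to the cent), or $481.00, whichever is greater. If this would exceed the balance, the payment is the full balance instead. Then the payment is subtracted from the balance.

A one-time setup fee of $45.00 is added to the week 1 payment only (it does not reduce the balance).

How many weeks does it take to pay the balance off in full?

11

Week 1: $5,226.91 − $627.22 (+ $45.00 fee) → $4,599.69
Week 2: $4,599.69 − $551.96 → $4,047.73
Week 3: $4,047.73 − $485.72 → $3,562.01
Week 4: $3,562.01 − $481.00 → $3,081.01
Week 5: $3,081.01 − $481.00 → $2,600.01
Week 6: $2,600.01 − $481.00 → $2,119.01
Week 7: $2,119.01 − $481.00 → $1,638.01
Week 8: $1,638.01 − $481.00 → $1,157.01
Week 9: $1,157.01 − $481.00 → $676.01
Week 10: $676.01 − $481.00 → $195.01
Week 11: $195.01 − $195.01 → $0.00
Balance reaches $0.00 in week 11.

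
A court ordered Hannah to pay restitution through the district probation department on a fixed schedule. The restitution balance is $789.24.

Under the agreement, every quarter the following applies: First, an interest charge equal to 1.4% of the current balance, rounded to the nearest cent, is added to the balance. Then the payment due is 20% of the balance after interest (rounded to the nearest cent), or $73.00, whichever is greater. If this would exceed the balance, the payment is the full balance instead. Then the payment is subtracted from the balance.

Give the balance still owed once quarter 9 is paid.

$0.00

Quarter 1: $789.24 +$11.05 interest = $800.29; pay $160.06 → $640.23
Quarter 2: $640.23 +$8.96 interest = $649.19; pay $129.84 → $519.35
Quarter 3: $519.35 +$7.27 interest = $526.62; pay $105.32 → $421.30
Quarter 4: $421.30 +$5.90 interest = $427.20; pay $85.44 → $341.76
Quarter 5: $341.76 +$4.78 interest = $346.54; pay $73.00 → $273.54
Quarter 6: $273.54 +$3.83 interest = $277.37; pay $73.00 → $204.37
Quarter 7: $204.37 +$2.86 interest = $207.23; pay $73.00 → $134.23
Quarter 8: $134.23 +$1.88 interest = $136.11; pay $73.00 → $63.11
Quarter 9: $63.11 +$0.88 interest = $63.99; pay $63.99 → $0.00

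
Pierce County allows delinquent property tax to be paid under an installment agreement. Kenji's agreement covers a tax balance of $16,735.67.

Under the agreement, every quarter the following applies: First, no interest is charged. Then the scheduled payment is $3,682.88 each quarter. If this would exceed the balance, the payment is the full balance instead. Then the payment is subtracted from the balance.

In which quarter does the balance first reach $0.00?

5

# | Opening | Payment | End bal
1 | $16,735.67 | $3,682.88 | $13,052.79
2 | $13,052.79 | $3,682.88 | $9,369.91
3 | $9,369.91 | $3,682.88 | $5,687.03
4 | $5,687.03 | $3,682.88 | $2,004.15
5 | $2,004.15 | $2,004.15 | $0.00
Balance reaches $0.00 in quarter 5.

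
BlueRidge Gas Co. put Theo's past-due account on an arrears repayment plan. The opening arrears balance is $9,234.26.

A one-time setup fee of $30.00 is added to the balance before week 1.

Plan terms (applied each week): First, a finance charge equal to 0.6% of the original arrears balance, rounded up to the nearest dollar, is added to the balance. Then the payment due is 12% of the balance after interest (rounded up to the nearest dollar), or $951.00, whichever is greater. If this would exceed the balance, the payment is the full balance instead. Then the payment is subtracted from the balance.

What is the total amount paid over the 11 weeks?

Week 1: opening $9,264.26; interest $56.00 → $9,320.26; payment $1,119.00; balance $8,201.26
Week 2: opening $8,201.26; interest $56.00 → $8,257.26; payment $991.00; balance $7,266.26
Week 3: opening $7,266.26; interest $56.00 → $7,322.26; payment $951.00; balance $6,371.26
Week 4: opening $6,371.26; interest $56.00 → $6,427.26; payment $951.00; balance $5,476.26
Week 5: opening $5,476.26; interest $56.00 → $5,532.26; payment $951.00; balance $4,581.26
Week 6: opening $4,581.26; interest $56.00 → $4,637.26; payment $951.00; balance $3,686.26
Week 7: opening $3,686.26; interest $56.00 → $3,742.26; payment $951.00; balance $2,791.26
Week 8: opening $2,791.26; interest $56.00 → $2,847.26; payment $951.00; balance $1,896.26
Week 9: opening $1,896.26; interest $56.00 → $1,952.26; payment $951.00; balance $1,001.26
Week 10: opening $1,001.26; interest $56.00 → $1,057.26; payment $951.00; balance $106.26
Week 11: opening $106.26; interest $56.00 → $162.26; payment $162.26; balance $0.00
Total paid: $9,880.26

$9,880.26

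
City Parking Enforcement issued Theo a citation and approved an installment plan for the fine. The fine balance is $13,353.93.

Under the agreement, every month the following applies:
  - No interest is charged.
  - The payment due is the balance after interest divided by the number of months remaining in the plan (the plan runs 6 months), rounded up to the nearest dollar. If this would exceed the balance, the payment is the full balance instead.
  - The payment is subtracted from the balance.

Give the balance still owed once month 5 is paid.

$2,224.93

Month 1: $13,353.93 − $2,226.00 → $11,127.93
Month 2: $11,127.93 − $2,226.00 → $8,901.93
Month 3: $8,901.93 − $2,226.00 → $6,675.93
Month 4: $6,675.93 − $2,226.00 → $4,449.93
Month 5: $4,449.93 − $2,225.00 → $2,224.93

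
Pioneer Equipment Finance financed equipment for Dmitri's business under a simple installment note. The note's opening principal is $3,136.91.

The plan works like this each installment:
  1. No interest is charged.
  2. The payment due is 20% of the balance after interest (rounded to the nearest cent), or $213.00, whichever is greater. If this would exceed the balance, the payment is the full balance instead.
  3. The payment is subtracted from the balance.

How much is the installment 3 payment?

Installment 1: $3,136.91 − $627.38 → $2,509.53
Installment 2: $2,509.53 − $501.91 → $2,007.62
Installment 3: $2,007.62 − $401.52 → $1,606.10

$401.52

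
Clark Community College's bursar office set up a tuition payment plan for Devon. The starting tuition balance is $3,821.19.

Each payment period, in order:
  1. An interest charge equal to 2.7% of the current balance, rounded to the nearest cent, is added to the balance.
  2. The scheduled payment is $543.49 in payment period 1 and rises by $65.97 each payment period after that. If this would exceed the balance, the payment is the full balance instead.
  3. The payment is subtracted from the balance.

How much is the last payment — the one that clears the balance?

$841.83

Payment period 1: opening $3,821.19; interest $103.17 → $3,924.36; payment $543.49; balance $3,380.87
Payment period 2: opening $3,380.87; interest $91.28 → $3,472.15; payment $609.46; balance $2,862.69
Payment period 3: opening $2,862.69; interest $77.29 → $2,939.98; payment $675.43; balance $2,264.55
Payment period 4: opening $2,264.55; interest $61.14 → $2,325.69; payment $741.40; balance $1,584.29
Payment period 5: opening $1,584.29; interest $42.78 → $1,627.07; payment $807.37; balance $819.70
Payment period 6: opening $819.70; interest $22.13 → $841.83; payment $841.83; balance $0.00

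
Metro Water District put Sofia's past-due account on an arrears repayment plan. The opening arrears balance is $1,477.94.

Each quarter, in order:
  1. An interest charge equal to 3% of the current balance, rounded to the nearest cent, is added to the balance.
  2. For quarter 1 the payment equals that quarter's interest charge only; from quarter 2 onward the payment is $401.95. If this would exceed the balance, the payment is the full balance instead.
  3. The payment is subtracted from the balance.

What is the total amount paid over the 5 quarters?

Quarter 1: $1,477.94 +$44.34 interest = $1,522.28; pay $44.34 → $1,477.94
Quarter 2: $1,477.94 +$44.34 interest = $1,522.28; pay $401.95 → $1,120.33
Quarter 3: $1,120.33 +$33.61 interest = $1,153.94; pay $401.95 → $751.99
Quarter 4: $751.99 +$22.56 interest = $774.55; pay $401.95 → $372.60
Quarter 5: $372.60 +$11.18 interest = $383.78; pay $383.78 → $0.00
Total paid: $1,633.97

$1,633.97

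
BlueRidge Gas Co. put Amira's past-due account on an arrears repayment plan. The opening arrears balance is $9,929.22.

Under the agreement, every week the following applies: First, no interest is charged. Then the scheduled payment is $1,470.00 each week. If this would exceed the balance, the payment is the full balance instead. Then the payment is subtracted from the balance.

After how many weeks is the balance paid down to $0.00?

Week 1: $9,929.22 − $1,470.00 → $8,459.22
Week 2: $8,459.22 − $1,470.00 → $6,989.22
Week 3: $6,989.22 − $1,470.00 → $5,519.22
Week 4: $5,519.22 − $1,470.00 → $4,049.22
Week 5: $4,049.22 − $1,470.00 → $2,579.22
Week 6: $2,579.22 − $1,470.00 → $1,109.22
Week 7: $1,109.22 − $1,109.22 → $0.00
Balance reaches $0.00 in week 7.

7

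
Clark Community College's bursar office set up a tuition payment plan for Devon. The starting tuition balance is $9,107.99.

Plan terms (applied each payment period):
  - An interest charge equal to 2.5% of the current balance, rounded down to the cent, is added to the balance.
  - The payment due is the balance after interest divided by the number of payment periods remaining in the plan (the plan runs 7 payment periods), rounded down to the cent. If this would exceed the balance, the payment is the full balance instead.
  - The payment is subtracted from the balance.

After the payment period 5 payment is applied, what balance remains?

Payment period 1: $9,107.99 +$227.69 interest = $9,335.68; pay $1,333.66 → $8,002.02
Payment period 2: $8,002.02 +$200.05 interest = $8,202.07; pay $1,367.01 → $6,835.06
Payment period 3: $6,835.06 +$170.87 interest = $7,005.93; pay $1,401.18 → $5,604.75
Payment period 4: $5,604.75 +$140.11 interest = $5,744.86; pay $1,436.21 → $4,308.65
Payment period 5: $4,308.65 +$107.71 interest = $4,416.36; pay $1,472.12 → $2,944.24

$2,944.24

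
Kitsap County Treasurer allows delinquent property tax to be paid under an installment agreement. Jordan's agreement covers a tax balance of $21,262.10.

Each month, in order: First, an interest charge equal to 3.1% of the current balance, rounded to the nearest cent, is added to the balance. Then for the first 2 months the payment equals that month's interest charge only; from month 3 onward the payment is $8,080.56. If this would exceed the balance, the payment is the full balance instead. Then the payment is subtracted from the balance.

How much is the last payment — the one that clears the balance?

Month 1: $21,262.10 +$659.13 interest = $21,921.23; pay $659.13 → $21,262.10
Month 2: $21,262.10 +$659.13 interest = $21,921.23; pay $659.13 → $21,262.10
Month 3: $21,262.10 +$659.13 interest = $21,921.23; pay $8,080.56 → $13,840.67
Month 4: $13,840.67 +$429.06 interest = $14,269.73; pay $8,080.56 → $6,189.17
Month 5: $6,189.17 +$191.86 interest = $6,381.03; pay $6,381.03 → $0.00

$6,381.03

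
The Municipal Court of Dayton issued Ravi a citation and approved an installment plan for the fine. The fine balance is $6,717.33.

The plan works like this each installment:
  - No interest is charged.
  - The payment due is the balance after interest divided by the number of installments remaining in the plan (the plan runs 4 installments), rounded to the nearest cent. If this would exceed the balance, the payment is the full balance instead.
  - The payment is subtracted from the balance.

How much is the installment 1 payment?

Installment 1: opening $6,717.33; payment $1,679.33; balance $5,038.00

$1,679.33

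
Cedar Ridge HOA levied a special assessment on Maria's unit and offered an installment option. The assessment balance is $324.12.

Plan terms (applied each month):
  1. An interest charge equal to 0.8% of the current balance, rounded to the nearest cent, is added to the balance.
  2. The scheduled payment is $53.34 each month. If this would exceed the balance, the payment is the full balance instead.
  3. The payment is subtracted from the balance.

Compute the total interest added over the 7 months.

Month 1: opening $324.12; interest $2.59 → $326.71; payment $53.34; balance $273.37
Month 2: opening $273.37; interest $2.19 → $275.56; payment $53.34; balance $222.22
Month 3: opening $222.22; interest $1.78 → $224.00; payment $53.34; balance $170.66
Month 4: opening $170.66; interest $1.37 → $172.03; payment $53.34; balance $118.69
Month 5: opening $118.69; interest $0.95 → $119.64; payment $53.34; balance $66.30
Month 6: opening $66.30; interest $0.53 → $66.83; payment $53.34; balance $13.49
Month 7: opening $13.49; interest $0.11 → $13.60; payment $13.60; balance $0.00
Total interest: $2.59 + $2.19 + $1.78 + $1.37 + $0.95 + $0.53 + $0.11 = $9.52

$9.52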